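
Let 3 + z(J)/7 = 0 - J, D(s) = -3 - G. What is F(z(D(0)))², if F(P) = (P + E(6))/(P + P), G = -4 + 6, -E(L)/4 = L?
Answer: 25/196 ≈ 0.12755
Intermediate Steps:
E(L) = -4*L
G = 2
D(s) = -5 (D(s) = -3 - 1*2 = -3 - 2 = -5)
z(J) = -21 - 7*J (z(J) = -21 + 7*(0 - J) = -21 + 7*(-J) = -21 - 7*J)
F(P) = (-24 + P)/(2*P) (F(P) = (P - 4*6)/(P + P) = (P - 24)/((2*P)) = (-24 + P)*(1/(2*P)) = (-24 + P)/(2*P))
F(z(D(0)))² = ((-24 + (-21 - 7*(-5)))/(2*(-21 - 7*(-5))))² = ((-24 + (-21 + 35))/(2*(-21 + 35)))² = ((½)*(-24 + 14)/14)² = ((½)*(1/14)*(-10))² = (-5/14)² = 25/196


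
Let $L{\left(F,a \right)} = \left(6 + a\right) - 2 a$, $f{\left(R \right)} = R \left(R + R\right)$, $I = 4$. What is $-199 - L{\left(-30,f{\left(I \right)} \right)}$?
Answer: $-173$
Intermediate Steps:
$f{\left(R \right)} = 2 R^{2}$ ($f{\left(R \right)} = R 2 R = 2 R^{2}$)
$L{\left(F,a \right)} = 6 - a$
$-199 - L{\left(-30,f{\left(I \right)} \right)} = -199 - \left(6 - 2 \cdot 4^{2}\right) = -199 - \left(6 - 2 \cdot 16\right) = -199 - \left(6 - 32\right) = -199 - -26 = -199 + 26 = -173$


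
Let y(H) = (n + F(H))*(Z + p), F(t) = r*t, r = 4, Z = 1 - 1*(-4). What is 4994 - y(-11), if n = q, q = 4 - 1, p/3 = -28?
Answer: 1755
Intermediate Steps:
Z = 5 (Z = 1 + 4 = 5)
p = -84 (p = 3*(-28) = -84)
F(t) = 4*t
q = 3
n = 3
y(H) = -237 - 316*H (y(H) = (3 + 4*H)*(5 - 84) = (3 + 4*H)*(-79) = -237 - 316*H)
4994 - y(-11) = 4994 - (-237 - 316*(-11)) = 4994 - (-237 + 3476) = 4994 - 1*3239 = 4994 - 3239 = 1755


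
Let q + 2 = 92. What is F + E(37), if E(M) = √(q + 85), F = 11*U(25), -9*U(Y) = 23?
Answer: -253/9 + 5*√7 ≈ -14.882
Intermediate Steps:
q = 90 (q = -2 + 92 = 90)
U(Y) = -23/9 (U(Y) = -⅑*23 = -23/9)
F = -253/9 (F = 11*(-23/9) = -253/9 ≈ -28.111)
E(M) = 5*√7 (E(M) = √(90 + 85) = √175 = 5*√7)
F + E(37) = -253/9 + 5*√7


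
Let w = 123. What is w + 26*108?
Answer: 2931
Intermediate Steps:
w + 26*108 = 123 + 26*108 = 123 + 2808 = 2931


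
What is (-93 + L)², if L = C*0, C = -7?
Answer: 8649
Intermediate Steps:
L = 0 (L = -7*0 = 0)
(-93 + L)² = (-93 + 0)² = (-93)² = 8649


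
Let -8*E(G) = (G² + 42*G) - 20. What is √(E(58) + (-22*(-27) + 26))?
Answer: I*√410/2 ≈ 10.124*I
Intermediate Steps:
E(G) = 5/2 - 21*G/4 - G²/8 (E(G) = -((G² + 42*G) - 20)/8 = -(-20 + G² + 42*G)/8 = 5/2 - 21*G/4 - G²/8)
√(E(58) + (-22*(-27) + 26)) = √((5/2 - 21/4*58 - ⅛*58²) + (-22*(-27) + 26)) = √((5/2 - 609/2 - ⅛*3364) + (594 + 26)) = √((5/2 - 609/2 - 841/2) + 620) = √(-1445/2 + 620) = √(-205/2) = I*√410/2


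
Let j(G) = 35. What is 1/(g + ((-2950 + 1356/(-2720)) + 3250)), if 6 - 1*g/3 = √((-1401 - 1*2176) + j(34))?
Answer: 101320/42342049 + 462400*I*√3542/20451209667 ≈ 0.0023929 + 0.0013456*I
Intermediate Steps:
g = 18 - 3*I*√3542 (g = 18 - 3*√((-1401 - 1*2176) + 35) = 18 - 3*√((-1401 - 2176) + 35) = 18 - 3*√(-3577 + 35) = 18 - 3*I*√3542 ≈ 18.0 - 178.54*I)
1/(g + ((-2950 + 1356/(-2720)) + 3250)) = 1/((18 - 3*I*√3542) + ((-2950 + 1356/(-2720)) + 3250)) = 1/((18 - 3*I*√3542) + ((-2950 + 1356*(-1/2720)) + 3250)) = 1/((18 - 3*I*√3542) + ((-2950 - 339/680) + 3250)) = 1/((18 - 3*I*√3542) + (-2006339/680 + 3250)) = 1/((18 - 3*I*√3542) + 203661/680) = 1/(215901/680 - 3*I*√3542)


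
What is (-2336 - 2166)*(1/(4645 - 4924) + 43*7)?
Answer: -378068956/279 ≈ -1.3551e+6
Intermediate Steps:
(-2336 - 2166)*(1/(4645 - 4924) + 43*7) = -4502*(1/(-279) + 301) = -4502*(-1/279 + 301) = -4502*83978/279 = -378068956/279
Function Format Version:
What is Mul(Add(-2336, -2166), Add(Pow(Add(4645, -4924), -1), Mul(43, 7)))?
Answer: Rational(-378068956, 279) ≈ -1.3551e+6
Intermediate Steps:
Mul(Add(-2336, -2166), Add(Pow(Add(4645, -4924), -1), Mul(43, 7))) = Mul(-4502, Add(Pow(-279, -1), 301)) = Mul(-4502, Add(Rational(-1, 279), 301)) = Mul(-4502, Rational(83978, 279)) = Rational(-378068956, 279)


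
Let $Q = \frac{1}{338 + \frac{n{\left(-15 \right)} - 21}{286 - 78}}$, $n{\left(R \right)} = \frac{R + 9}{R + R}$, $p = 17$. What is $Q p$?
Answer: $\frac{170}{3379} \approx 0.050311$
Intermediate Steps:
$n{\left(R \right)} = \frac{9 + R}{2 R}$
$Q = \frac{10}{3379}$ ($Q = \frac{1}{338 + \frac{\frac{9 - 15}{2 \left(-15\right)} - 21}{286 - 78}} = \frac{1}{338 + \frac{\frac{1}{2} \left(- \frac{1}{15}\right) \left(-6\right) - 21}{208}} = \frac{1}{338 + \left(\frac{1}{5} - 21\right) \frac{1}{208}} = \frac{1}{338 - \frac{1}{10}} = \frac{1}{\frac{3379}{10}} = \frac{10}{3379} \approx 0.0029595$)
$Q p = \frac{10}{3379} \cdot 17 = \frac{170}{3379}$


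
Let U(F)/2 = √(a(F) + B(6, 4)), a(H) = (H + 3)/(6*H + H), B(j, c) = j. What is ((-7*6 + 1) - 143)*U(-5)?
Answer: -736*√1855/35 ≈ -905.69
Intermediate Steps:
a(H) = (3 + H)/(7*H) (a(H) = (3 + H)/((7*H)) = (3 + H)*(1/(7*H)) = (3 + H)/(7*H))
U(F) = 2*√(6 + (3 + F)/(7*F)) (U(F) = 2*√((3 + F)/(7*F) + 6) = 2*√(6 + (3 + F)/(7*F)))
((-7*6 + 1) - 143)*U(-5) = ((-7*6 + 1) - 143)*(2*√(301 + 21/(-5))/7) = ((-42 + 1) - 143)*(2*√(301 + 21*(-⅕))/7) = (-41 - 143)*(2*√(301 - 21/5)/7) = -368*√(1484/5)/7 = -368*2*√1855/5/7 = -736*√1855/35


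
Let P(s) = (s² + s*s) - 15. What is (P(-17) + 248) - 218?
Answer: 593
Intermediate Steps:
P(s) = -15 + 2*s² (P(s) = (s² + s²) - 15 = 2*s² - 15 = -15 + 2*s²)
(P(-17) + 248) - 218 = ((-15 + 2*(-17)²) + 248) - 218 = ((-15 + 2*289) + 248) - 218 = ((-15 + 578) + 248) - 218 = (563 + 248) - 218 = 811 - 218 = 593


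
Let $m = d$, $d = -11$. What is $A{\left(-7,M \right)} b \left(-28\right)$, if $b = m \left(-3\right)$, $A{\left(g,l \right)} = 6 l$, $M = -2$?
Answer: $11088$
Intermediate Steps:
$m = -11$
$b = 33$ ($b = \left(-11\right) \left(-3\right) = 33$)
$A{\left(-7,M \right)} b \left(-28\right) = 6 \left(-2\right) 33 \left(-28\right) = \left(-12\right) 33 \left(-28\right) = \left(-396\right) \left(-28\right) = 11088$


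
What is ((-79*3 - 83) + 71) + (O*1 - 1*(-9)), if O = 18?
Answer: -222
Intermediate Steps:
((-79*3 - 83) + 71) + (O*1 - 1*(-9)) = ((-79*3 - 83) + 71) + (18*1 - 1*(-9)) = ((-237 - 83) + 71) + (18 + 9) = (-320 + 71) + 27 = -249 + 27 = -222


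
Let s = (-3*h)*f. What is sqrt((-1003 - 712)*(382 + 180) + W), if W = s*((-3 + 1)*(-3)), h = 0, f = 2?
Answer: 7*I*sqrt(19670) ≈ 981.75*I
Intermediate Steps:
s = 0 (s = -3*0*2 = 0*2 = 0)
W = 0 (W = 0*((-3 + 1)*(-3)) = 0*(-2*(-3)) = 0*6 = 0)
sqrt((-1003 - 712)*(382 + 180) + W) = sqrt((-1003 - 712)*(382 + 180) + 0) = sqrt(-1715*562 + 0) = sqrt(-963830 + 0) = sqrt(-963830) = 7*I*sqrt(19670)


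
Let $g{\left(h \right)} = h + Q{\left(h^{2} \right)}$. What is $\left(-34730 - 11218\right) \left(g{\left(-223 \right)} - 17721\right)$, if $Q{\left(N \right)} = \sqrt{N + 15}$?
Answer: $824490912 - 183792 \sqrt{3109} \approx 8.1424 \cdot 10^{8}$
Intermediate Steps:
$Q{\left(N \right)} = \sqrt{15 + N}$
$g{\left(h \right)} = h + \sqrt{15 + h^{2}}$
$\left(-34730 - 11218\right) \left(g{\left(-223 \right)} - 17721\right) = \left(-34730 - 11218\right) \left(\left(-223 + \sqrt{15 + \left(-223\right)^{2}}\right) - 17721\right) = - 45948 \left(\left(-223 + \sqrt{15 + 49729}\right) - 17721\right) = - 45948 \left(\left(-223 + \sqrt{49744}\right) - 17721\right) = - 45948 \left(\left(-223 + 4 \sqrt{3109}\right) - 17721\right) = - 45948 \left(-17944 + 4 \sqrt{3109}\right) = 824490912 - 183792 \sqrt{3109}$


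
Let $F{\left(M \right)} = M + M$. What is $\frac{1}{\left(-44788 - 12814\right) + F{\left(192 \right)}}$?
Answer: $- \frac{1}{57218} \approx -1.7477 \cdot 10^{-5}$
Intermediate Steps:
$F{\left(M \right)} = 2 M$
$\frac{1}{\left(-44788 - 12814\right) + F{\left(192 \right)}} = \frac{1}{\left(-44788 - 12814\right) + 2 \cdot 192} = \frac{1}{-57602 + 384} = \frac{1}{-57218} = - \frac{1}{57218}$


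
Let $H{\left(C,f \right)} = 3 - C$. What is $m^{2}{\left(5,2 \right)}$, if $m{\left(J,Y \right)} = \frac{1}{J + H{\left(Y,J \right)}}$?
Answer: $\frac{1}{36} \approx 0.027778$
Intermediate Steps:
$m{\left(J,Y \right)} = \frac{1}{3 + J - Y}$ ($m{\left(J,Y \right)} = \frac{1}{J - \left(-3 + Y\right)} = \frac{1}{3 + J - Y}$)
$m^{2}{\left(5,2 \right)} = \left(\frac{1}{3 + 5 - 2}\right)^{2} = \left(\frac{1}{6}\right)^{2} = \frac{1}{36}$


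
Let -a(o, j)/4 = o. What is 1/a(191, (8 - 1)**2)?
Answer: -1/764 ≈ -0.0013089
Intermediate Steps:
a(o, j) = -4*o
1/a(191, (8 - 1)**2) = 1/(-4*191) = 1/(-764) = -1/764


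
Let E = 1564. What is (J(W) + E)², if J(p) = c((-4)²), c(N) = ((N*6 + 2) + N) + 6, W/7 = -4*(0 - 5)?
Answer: 2835856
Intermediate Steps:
W = 140 (W = 7*(-4*(0 - 5)) = 7*(-4*(-5)) = 7*20 = 140)
c(N) = 8 + 7*N (c(N) = ((6*N + 2) + N) + 6 = ((2 + 6*N) + N) + 6 = (2 + 7*N) + 6 = 8 + 7*N)
J(p) = 120 (J(p) = 8 + 7*(-4)² = 8 + 7*16 = 8 + 112 = 120)
(J(W) + E)² = (120 + 1564)² = 1684² = 2835856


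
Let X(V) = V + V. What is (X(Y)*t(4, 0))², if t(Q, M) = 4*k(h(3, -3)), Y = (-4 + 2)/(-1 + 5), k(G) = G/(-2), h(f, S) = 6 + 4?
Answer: 400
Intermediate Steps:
h(f, S) = 10
k(G) = -G/2 (k(G) = G*(-½) = -G/2)
Y = -½ (Y = -2/4 = -2*¼ = -½ ≈ -0.50000)
X(V) = 2*V
t(Q, M) = -20 (t(Q, M) = 4*(-½*10) = 4*(-5) = -20)
(X(Y)*t(4, 0))² = ((2*(-½))*(-20))² = (-1*(-20))² = 20² = 400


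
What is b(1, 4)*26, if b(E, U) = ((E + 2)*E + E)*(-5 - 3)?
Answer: -832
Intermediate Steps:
b(E, U) = -8*E - 8*E*(2 + E) (b(E, U) = ((2 + E)*E + E)*(-8) = (E*(2 + E) + E)*(-8) = (E + E*(2 + E))*(-8) = -8*E - 8*E*(2 + E))
b(1, 4)*26 = -8*1*(3 + 1)*26 = -8*1*4*26 = -32*26 = -832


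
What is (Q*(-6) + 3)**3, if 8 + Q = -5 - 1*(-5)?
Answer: 132651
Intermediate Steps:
Q = -8 (Q = -8 + (-5 - 1*(-5)) = -8 + (-5 + 5) = -8 + 0 = -8)
(Q*(-6) + 3)**3 = (-8*(-6) + 3)**3 = (48 + 3)**3 = 51**3 = 132651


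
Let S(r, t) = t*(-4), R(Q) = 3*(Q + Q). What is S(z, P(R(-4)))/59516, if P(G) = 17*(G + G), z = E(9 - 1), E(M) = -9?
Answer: 816/14879 ≈ 0.054842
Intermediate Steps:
z = -9
R(Q) = 6*Q (R(Q) = 3*(2*Q) = 6*Q)
P(G) = 34*G (P(G) = 17*(2*G) = 34*G)
S(r, t) = -4*t
S(z, P(R(-4)))/59516 = -136*6*(-4)/59516 = -136*(-24)*(1/59516) = -4*(-816)*(1/59516) = 3264*(1/59516) = 816/14879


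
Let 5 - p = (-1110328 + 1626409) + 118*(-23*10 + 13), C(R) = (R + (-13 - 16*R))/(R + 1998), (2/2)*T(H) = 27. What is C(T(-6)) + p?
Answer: -993202168/2025 ≈ -4.9047e+5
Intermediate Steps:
T(H) = 27
C(R) = (-13 - 15*R)/(1998 + R)
p = -490470 (p = 5 - ((-1110328 + 1626409) + 118*(-23*10 + 13)) = 5 - (516081 + 118*(-230 + 13)) = 5 - (516081 + 118*(-217)) = 5 - (516081 - 25606) = 5 - 1*490475 = 5 - 490475 = -490470)
C(T(-6)) + p = (-13 - 15*27)/(1998 + 27) - 490470 = (-13 - 405)/2025 - 490470 = (1/2025)*(-418) - 490470 = -418/2025 - 490470 = -993202168/2025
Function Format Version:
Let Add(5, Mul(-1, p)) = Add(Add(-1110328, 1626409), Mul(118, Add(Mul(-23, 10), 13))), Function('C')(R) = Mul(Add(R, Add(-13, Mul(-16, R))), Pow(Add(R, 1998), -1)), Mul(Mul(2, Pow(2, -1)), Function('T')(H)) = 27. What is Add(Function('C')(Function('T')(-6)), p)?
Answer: Rational(-993202168, 2025) ≈ -4.9047e+5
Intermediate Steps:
Function('T')(H) = 27
Function('C')(R) = Mul(Pow(Add(1998, R), -1), Add(-13, Mul(-15, R))) (Function('C')(R) = Mul(Add(-13, Mul(-15, R)), Pow(Add(1998, R), -1)) = Mul(Pow(Add(1998, R), -1), Add(-13, Mul(-15, R))))
p = -490470 (p = Add(5, Mul(-1, Add(Add(-1110328, 1626409), Mul(118, Add(Mul(-23, 10), 13))))) = Add(5, Mul(-1, Add(516081, Mul(118, Add(-230, 13))))) = Add(5, Mul(-1, Add(516081, Mul(118, -217)))) = Add(5, Mul(-1, Add(516081, -25606))) = Add(5, Mul(-1, 490475)) = Add(5, -490475) = -490470)
Add(Function('C')(Function('T')(-6)), p) = Add(Mul(Pow(Add(1998, 27), -1), Add(-13, Mul(-15, 27))), -490470) = Add(Mul(Pow(2025, -1), Add(-13, -405)), -490470) = Add(Mul(Rational(1, 2025), -418), -490470) = Add(Rational(-418, 2025), -490470) = Rational(-993202168, 2025)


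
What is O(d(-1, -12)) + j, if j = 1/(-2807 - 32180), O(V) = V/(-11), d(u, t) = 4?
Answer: -139959/384857 ≈ -0.36367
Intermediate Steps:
O(V) = -V/11 (O(V) = V*(-1/11) = -V/11)
j = -1/34987 (j = 1/(-34987) = -1/34987 ≈ -2.8582e-5)
O(d(-1, -12)) + j = -1/11*4 - 1/34987 = -4/11 - 1/34987 = -139959/384857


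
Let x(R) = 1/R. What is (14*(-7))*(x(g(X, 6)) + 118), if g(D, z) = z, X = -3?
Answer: -34741/3 ≈ -11580.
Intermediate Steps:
(14*(-7))*(x(g(X, 6)) + 118) = (14*(-7))*(1/6 + 118) = -98*(⅙ + 118) = -98*709/6 = -34741/3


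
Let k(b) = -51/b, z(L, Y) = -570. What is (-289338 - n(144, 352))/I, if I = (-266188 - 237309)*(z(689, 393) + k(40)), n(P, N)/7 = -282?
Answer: -3831520/3835136649 ≈ -0.00099906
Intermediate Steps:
n(P, N) = -1974 (n(P, N) = 7*(-282) = -1974)
I = 11505409947/40 (I = (-266188 - 237309)*(-570 - 51/40) = -503497*(-570 - 51*1/40) = -503497*(-570 - 51/40) = -503497*(-22851/40) = 11505409947/40 ≈ 2.8764e+8)
(-289338 - n(144, 352))/I = (-289338 - 1*(-1974))/(11505409947/40) = (-289338 + 1974)*(40/11505409947) = -287364*40/11505409947 = -3831520/3835136649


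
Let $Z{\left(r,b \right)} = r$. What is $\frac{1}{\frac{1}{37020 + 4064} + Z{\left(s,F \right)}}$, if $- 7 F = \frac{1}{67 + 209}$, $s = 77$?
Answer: $\frac{41084}{3163469} \approx 0.012987$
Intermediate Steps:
$F = - \frac{1}{1932}$ ($F = - \frac{1}{7 \left(67 + 209\right)} = - \frac{1}{7 \cdot 276} = \left(- \frac{1}{7}\right) \frac{1}{276} = - \frac{1}{1932} \approx -0.0005176$)
$\frac{1}{\frac{1}{37020 + 4064} + Z{\left(s,F \right)}} = \frac{1}{\frac{1}{37020 + 4064} + 77} = \frac{1}{\frac{1}{41084} + 77} = \frac{1}{\frac{3163469}{41084}} = \frac{41084}{3163469}$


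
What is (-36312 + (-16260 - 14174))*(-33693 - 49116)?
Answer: 5527169514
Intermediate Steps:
(-36312 + (-16260 - 14174))*(-33693 - 49116) = (-36312 - 30434)*(-82809) = -66746*(-82809) = 5527169514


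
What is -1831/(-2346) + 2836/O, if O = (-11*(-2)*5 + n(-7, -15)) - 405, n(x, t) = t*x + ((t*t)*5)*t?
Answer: 24592759/40034490 ≈ 0.61429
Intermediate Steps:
n(x, t) = 5*t³ + t*x (n(x, t) = t*x + (t²*5)*t = t*x + (5*t²)*t = t*x + 5*t³ = 5*t³ + t*x)
O = -17065 (O = (-11*(-2)*5 - 15*(-7 + 5*(-15)²)) - 405 = (22*5 - 15*(-7 + 5*225)) - 405 = (110 - 15*(-7 + 1125)) - 405 = (110 - 15*1118) - 405 = (110 - 16770) - 405 = -16660 - 405 = -17065)
-1831/(-2346) + 2836/O = -1831/(-2346) + 2836/(-17065) = -1831*(-1/2346) + 2836*(-1/17065) = 1831/2346 - 2836/17065 = 24592759/40034490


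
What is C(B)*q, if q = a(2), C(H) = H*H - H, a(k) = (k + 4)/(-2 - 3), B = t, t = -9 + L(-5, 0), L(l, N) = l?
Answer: -252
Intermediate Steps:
t = -14 (t = -9 - 5 = -14)
B = -14
a(k) = -4/5 - k/5 (a(k) = (4 + k)/(-5) = (4 + k)*(-1/5) = -4/5 - k/5)
C(H) = H**2 - H
q = -6/5 (q = -4/5 - 1/5*2 = -4/5 - 2/5 = -6/5 ≈ -1.2000)
C(B)*q = -14*(-1 - 14)*(-6/5) = -14*(-15)*(-6/5) = 210*(-6/5) = -252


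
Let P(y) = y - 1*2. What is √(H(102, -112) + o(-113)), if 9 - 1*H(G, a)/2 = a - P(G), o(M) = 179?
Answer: 3*√69 ≈ 24.920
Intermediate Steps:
P(y) = -2 + y (P(y) = y - 2 = -2 + y)
H(G, a) = 14 - 2*a + 2*G (H(G, a) = 18 - 2*(a - (-2 + G)) = 18 - 2*(a + (2 - G)) = 18 - 2*(2 + a - G) = 18 + (-4 - 2*a + 2*G) = 14 - 2*a + 2*G)
√(H(102, -112) + o(-113)) = √((14 - 2*(-112) + 2*102) + 179) = √((14 + 224 + 204) + 179) = √(442 + 179) = √621 = 3*√69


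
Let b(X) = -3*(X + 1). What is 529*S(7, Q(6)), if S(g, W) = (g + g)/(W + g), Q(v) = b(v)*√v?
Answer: -1058/53 - 3174*√6/53 ≈ -166.65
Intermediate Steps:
b(X) = -3 - 3*X (b(X) = -3*(1 + X) = -3 - 3*X)
Q(v) = √v*(-3 - 3*v) (Q(v) = (-3 - 3*v)*√v = √v*(-3 - 3*v))
S(g, W) = 2*g/(W + g) (S(g, W) = (2*g)/(W + g) = 2*g/(W + g))
529*S(7, Q(6)) = 529*(2*7/(3*√6*(-1 - 1*6) + 7)) = 529*(2*7/(3*√6*(-1 - 6) + 7)) = 529*(2*7/(3*√6*(-7) + 7)) = 529*(2*7/(-21*√6 + 7)) = 529*(2*7/(7 - 21*√6)) = 529*(14/(7 - 21*√6)) = 7406/(7 - 21*√6)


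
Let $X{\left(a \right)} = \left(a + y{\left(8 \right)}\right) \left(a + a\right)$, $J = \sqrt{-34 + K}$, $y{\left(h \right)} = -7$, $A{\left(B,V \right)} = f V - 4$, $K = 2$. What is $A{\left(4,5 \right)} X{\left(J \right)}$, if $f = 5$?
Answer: $-1344 - 1176 i \sqrt{2} \approx -1344.0 - 1663.1 i$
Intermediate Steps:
$A{\left(B,V \right)} = -4 + 5 V$ ($A{\left(B,V \right)} = 5 V - 4 = -4 + 5 V$)
$J = 4 i \sqrt{2}$ ($J = \sqrt{-34 + 2} = \sqrt{-32} = 4 i \sqrt{2} \approx 5.6569 i$)
$X{\left(a \right)} = 2 a \left(-7 + a\right)$ ($X{\left(a \right)} = \left(a - 7\right) \left(a + a\right) = \left(-7 + a\right) 2 a = 2 a \left(-7 + a\right)$)
$A{\left(4,5 \right)} X{\left(J \right)} = \left(-4 + 5 \cdot 5\right) 2 \cdot 4 i \sqrt{2} \left(-7 + 4 i \sqrt{2}\right) = \left(-4 + 25\right) 8 i \sqrt{2} \left(-7 + 4 i \sqrt{2}\right) = 21 \cdot 8 i \sqrt{2} \left(-7 + 4 i \sqrt{2}\right) = 168 i \sqrt{2} \left(-7 + 4 i \sqrt{2}\right)$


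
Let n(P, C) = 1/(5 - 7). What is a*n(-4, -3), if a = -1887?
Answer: 1887/2 ≈ 943.50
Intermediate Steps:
n(P, C) = -½ (n(P, C) = 1/(-2) = -½)
a*n(-4, -3) = -1887*(-½) = 1887/2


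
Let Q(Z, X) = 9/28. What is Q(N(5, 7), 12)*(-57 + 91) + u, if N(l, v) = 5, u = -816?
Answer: -11271/14 ≈ -805.07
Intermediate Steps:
Q(Z, X) = 9/28 (Q(Z, X) = 9*(1/28) = 9/28)
Q(N(5, 7), 12)*(-57 + 91) + u = 9*(-57 + 91)/28 - 816 = (9/28)*34 - 816 = 153/14 - 816 = -11271/14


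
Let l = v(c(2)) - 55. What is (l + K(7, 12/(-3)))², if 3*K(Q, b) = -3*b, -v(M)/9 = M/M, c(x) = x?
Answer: 3600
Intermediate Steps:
v(M) = -9 (v(M) = -9*M/M = -9*1 = -9)
K(Q, b) = -b (K(Q, b) = (-3*b)/3 = -b)
l = -64 (l = -9 - 55 = -64)
(l + K(7, 12/(-3)))² = (-64 - 12/(-3))² = (-64 - 12*(-1)/3)² = (-64 - 1*(-4))² = (-64 + 4)² = (-60)² = 3600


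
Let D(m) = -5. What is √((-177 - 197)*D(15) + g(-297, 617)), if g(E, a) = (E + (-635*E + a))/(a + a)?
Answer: √3080674830/1234 ≈ 44.979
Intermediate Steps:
g(E, a) = (a - 634*E)/(2*a) (g(E, a) = (E + (a - 635*E))/((2*a)) = (a - 634*E)*(1/(2*a)) = (a - 634*E)/(2*a))
√((-177 - 197)*D(15) + g(-297, 617)) = √((-177 - 197)*(-5) + (½)*(617 - 634*(-297))/617) = √(-374*(-5) + (½)*(1/617)*(617 + 188298)) = √(1870 + (½)*(1/617)*188915) = √(1870 + 188915/1234) = √(2496495/1234) = √3080674830/1234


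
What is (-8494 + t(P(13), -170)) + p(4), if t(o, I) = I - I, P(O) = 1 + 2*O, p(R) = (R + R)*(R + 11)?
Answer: -8374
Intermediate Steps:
p(R) = 2*R*(11 + R) (p(R) = (2*R)*(11 + R) = 2*R*(11 + R))
t(o, I) = 0
(-8494 + t(P(13), -170)) + p(4) = (-8494 + 0) + 2*4*(11 + 4) = -8494 + 2*4*15 = -8494 + 120 = -8374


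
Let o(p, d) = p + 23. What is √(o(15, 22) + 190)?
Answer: 2*√57 ≈ 15.100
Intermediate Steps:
o(p, d) = 23 + p
√(o(15, 22) + 190) = √((23 + 15) + 190) = √(38 + 190) = √228 = 2*√57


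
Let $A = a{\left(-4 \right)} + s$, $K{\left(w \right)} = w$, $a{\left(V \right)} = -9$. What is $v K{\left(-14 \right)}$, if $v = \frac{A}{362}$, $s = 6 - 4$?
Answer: $\frac{49}{181} \approx 0.27072$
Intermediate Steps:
$s = 2$
$A = -7$ ($A = -9 + 2 = -7$)
$v = - \frac{7}{362} \approx -0.019337$
$v K{\left(-14 \right)} = \left(- \frac{7}{362}\right) \left(-14\right) = \frac{49}{181}$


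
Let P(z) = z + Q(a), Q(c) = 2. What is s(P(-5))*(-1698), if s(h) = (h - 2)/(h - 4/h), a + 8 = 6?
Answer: -5094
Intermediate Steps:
a = -2 (a = -8 + 6 = -2)
P(z) = 2 + z (P(z) = z + 2 = 2 + z)
s(h) = (-2 + h)/(h - 4/h)
s(P(-5))*(-1698) = ((2 - 5)/(2 + (2 - 5)))*(-1698) = -3/(2 - 3)*(-1698) = -3/(-1)*(-1698) = -3*(-1)*(-1698) = 3*(-1698) = -5094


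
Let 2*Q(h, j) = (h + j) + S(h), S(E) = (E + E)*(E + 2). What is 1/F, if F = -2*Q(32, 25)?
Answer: -1/2233 ≈ -0.00044783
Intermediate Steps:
S(E) = 2*E*(2 + E) (S(E) = (2*E)*(2 + E) = 2*E*(2 + E))
Q(h, j) = h/2 + j/2 + h*(2 + h) (Q(h, j) = ((h + j) + 2*h*(2 + h))/2 = (h + j + 2*h*(2 + h))/2 = h/2 + j/2 + h*(2 + h))
F = -2233 (F = -2*((½)*32 + (½)*25 + 32*(2 + 32)) = -2*(16 + 25/2 + 32*34) = -2*(16 + 25/2 + 1088) = -2*2233/2 = -2233)
1/F = 1/(-2233) = -1/2233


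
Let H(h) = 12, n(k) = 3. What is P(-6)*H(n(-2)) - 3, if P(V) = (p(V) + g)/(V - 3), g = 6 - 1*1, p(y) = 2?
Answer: -37/3 ≈ -12.333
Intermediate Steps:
g = 5 (g = 6 - 1 = 5)
P(V) = 7/(-3 + V) (P(V) = (2 + 5)/(V - 3) = 7/(-3 + V))
P(-6)*H(n(-2)) - 3 = (7/(-3 - 6))*12 - 3 = (7/(-9))*12 - 3 = (7*(-1/9))*12 - 3 = -7/9*12 - 3 = -28/3 - 3 = -37/3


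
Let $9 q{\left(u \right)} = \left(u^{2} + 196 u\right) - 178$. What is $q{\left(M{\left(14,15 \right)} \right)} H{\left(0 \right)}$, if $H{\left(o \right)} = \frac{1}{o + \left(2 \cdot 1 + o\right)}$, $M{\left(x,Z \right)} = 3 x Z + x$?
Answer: $\frac{270391}{9} \approx 30043.0$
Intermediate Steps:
$M{\left(x,Z \right)} = x + 3 Z x$ ($M{\left(x,Z \right)} = 3 Z x + x = x + 3 Z x$)
$H{\left(o \right)} = \frac{1}{2 + 2 o}$ ($H{\left(o \right)} = \frac{1}{o + \left(2 + o\right)} = \frac{1}{2 + 2 o}$)
$q{\left(u \right)} = - \frac{178}{9} + \frac{u^{2}}{9} + \frac{196 u}{9}$ ($q{\left(u \right)} = \frac{\left(u^{2} + 196 u\right) - 178}{9} = \frac{-178 + u^{2} + 196 u}{9} = - \frac{178}{9} + \frac{u^{2}}{9} + \frac{196 u}{9}$)
$q{\left(M{\left(14,15 \right)} \right)} H{\left(0 \right)} = \left(- \frac{178}{9} + \frac{\left(14 \left(1 + 3 \cdot 15\right)\right)^{2}}{9} + \frac{196 \cdot 14 \left(1 + 3 \cdot 15\right)}{9}\right) \frac{1}{2 \left(1 + 0\right)} = \left(- \frac{178}{9} + \frac{\left(14 \left(1 + 45\right)\right)^{2}}{9} + \frac{196 \cdot 14 \left(1 + 45\right)}{9}\right) \frac{1}{2 \cdot 1} = \left(- \frac{178}{9} + \frac{\left(14 \cdot 46\right)^{2}}{9} + \frac{196 \cdot 14 \cdot 46}{9}\right) \frac{1}{2} \cdot 1 = \left(- \frac{178}{9} + \frac{644^{2}}{9} + \frac{196}{9} \cdot 644\right) \frac{1}{2} = \left(- \frac{178}{9} + \frac{1}{9} \cdot 414736 + \frac{126224}{9}\right) \frac{1}{2} = \left(- \frac{178}{9} + \frac{414736}{9} + \frac{126224}{9}\right) \frac{1}{2} = \frac{540782}{9} \cdot \frac{1}{2} = \frac{270391}{9}$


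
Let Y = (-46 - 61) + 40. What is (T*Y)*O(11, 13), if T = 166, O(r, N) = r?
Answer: -122342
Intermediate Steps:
Y = -67 (Y = -107 + 40 = -67)
(T*Y)*O(11, 13) = (166*(-67))*11 = -11122*11 = -122342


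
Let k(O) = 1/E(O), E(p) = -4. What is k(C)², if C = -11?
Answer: 1/16 ≈ 0.062500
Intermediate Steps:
k(O) = -¼ (k(O) = 1/(-4) = -¼)
k(C)² = (-¼)² = 1/16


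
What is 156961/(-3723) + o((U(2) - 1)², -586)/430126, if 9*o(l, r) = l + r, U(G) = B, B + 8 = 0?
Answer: -11914096939/282592782 ≈ -42.160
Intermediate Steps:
B = -8 (B = -8 + 0 = -8)
U(G) = -8
o(l, r) = l/9 + r/9 (o(l, r) = (l + r)/9 = l/9 + r/9)
156961/(-3723) + o((U(2) - 1)², -586)/430126 = 156961/(-3723) + ((-8 - 1)²/9 + (⅑)*(-586))/430126 = 156961*(-1/3723) + ((⅑)*(-9)² - 586/9)*(1/430126) = -9233/219 + ((⅑)*81 - 586/9)*(1/430126) = -9233/219 + (9 - 586/9)*(1/430126) = -9233/219 - 505/9*1/430126 = -9233/219 - 505/3871134 = -11914096939/282592782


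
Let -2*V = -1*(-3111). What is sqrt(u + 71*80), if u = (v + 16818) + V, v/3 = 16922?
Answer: sqrt(286834)/2 ≈ 267.78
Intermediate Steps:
v = 50766 (v = 3*16922 = 50766)
V = -3111/2 (V = -(-1)*(-3111)/2 = -1/2*3111 = -3111/2 ≈ -1555.5)
u = 132057/2 (u = (50766 + 16818) - 3111/2 = 67584 - 3111/2 = 132057/2 ≈ 66029.)
sqrt(u + 71*80) = sqrt(132057/2 + 71*80) = sqrt(132057/2 + 5680) = sqrt(143417/2) = sqrt(286834)/2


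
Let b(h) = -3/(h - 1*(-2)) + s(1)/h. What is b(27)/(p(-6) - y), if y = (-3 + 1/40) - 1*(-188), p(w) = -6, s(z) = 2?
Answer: 920/5982903 ≈ 0.00015377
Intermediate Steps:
b(h) = -3/(2 + h) + 2/h (b(h) = -3/(h - 1*(-2)) + 2/h = -3/(h + 2) + 2/h = -3/(2 + h) + 2/h)
y = 7401/40 (y = (-3 + 1/40) + 188 = -119/40 + 188 = 7401/40 ≈ 185.02)
b(27)/(p(-6) - y) = ((4 - 1*27)/(27*(2 + 27)))/(-6 - 1*7401/40) = ((1/27)*(4 - 27)/29)/(-6 - 7401/40) = ((1/27)*(1/29)*(-23))/(-7641/40) = -23/783*(-40/7641) = 920/5982903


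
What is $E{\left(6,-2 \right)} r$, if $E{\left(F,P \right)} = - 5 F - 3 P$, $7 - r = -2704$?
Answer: $-65064$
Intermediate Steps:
$r = 2711$ ($r = 7 - -2704 = 7 + 2704 = 2711$)
$E{\left(6,-2 \right)} r = \left(\left(-5\right) 6 - -6\right) 2711 = \left(-30 + 6\right) 2711 = \left(-24\right) 2711 = -65064$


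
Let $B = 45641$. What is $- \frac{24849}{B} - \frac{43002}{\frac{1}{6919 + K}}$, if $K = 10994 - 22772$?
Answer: $\frac{9536537131389}{45641} \approx 2.0895 \cdot 10^{8}$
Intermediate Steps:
$K = -11778$
$- \frac{24849}{B} - \frac{43002}{\frac{1}{6919 + K}} = - \frac{24849}{45641} - \frac{43002}{\frac{1}{6919 - 11778}} = \left(-24849\right) \frac{1}{45641} - \frac{43002}{\frac{1}{-4859}} = - \frac{24849}{45641} - \frac{43002}{- \frac{1}{4859}} = - \frac{24849}{45641} - -208946718 = - \frac{24849}{45641} + 208946718 = \frac{9536537131389}{45641}$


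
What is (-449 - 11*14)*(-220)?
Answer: 132660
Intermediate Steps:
(-449 - 11*14)*(-220) = (-449 - 154)*(-220) = -603*(-220) = 132660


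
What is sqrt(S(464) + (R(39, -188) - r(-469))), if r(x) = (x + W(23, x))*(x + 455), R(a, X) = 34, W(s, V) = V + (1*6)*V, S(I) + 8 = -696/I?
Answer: 7*I*sqrt(4286)/2 ≈ 229.14*I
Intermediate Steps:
S(I) = -8 - 696/I
W(s, V) = 7*V (W(s, V) = V + 6*V = 7*V)
r(x) = 8*x*(455 + x) (r(x) = (x + 7*x)*(x + 455) = (8*x)*(455 + x) = 8*x*(455 + x))
sqrt(S(464) + (R(39, -188) - r(-469))) = sqrt((-8 - 696/464) + (34 - 8*(-469)*(455 - 469))) = sqrt((-8 - 696*1/464) + (34 - 8*(-469)*(-14))) = sqrt((-8 - 3/2) + (34 - 1*52528)) = sqrt(-19/2 + (34 - 52528)) = sqrt(-19/2 - 52494) = sqrt(-105007/2) = 7*I*sqrt(4286)/2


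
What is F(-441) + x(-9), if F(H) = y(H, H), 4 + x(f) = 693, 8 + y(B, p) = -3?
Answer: 678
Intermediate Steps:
y(B, p) = -11 (y(B, p) = -8 - 3 = -11)
x(f) = 689 (x(f) = -4 + 693 = 689)
F(H) = -11
F(-441) + x(-9) = -11 + 689 = 678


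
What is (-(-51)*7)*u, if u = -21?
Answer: -7497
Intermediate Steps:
(-(-51)*7)*u = -(-51)*7*(-21) = -17*(-21)*(-21) = 357*(-21) = -7497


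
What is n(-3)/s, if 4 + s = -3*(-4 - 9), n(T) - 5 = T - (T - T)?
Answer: 2/35 ≈ 0.057143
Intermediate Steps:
n(T) = 5 + T (n(T) = 5 + (T - (T - T)) = 5 + (T - 1*0) = 5 + (T + 0) = 5 + T)
s = 35 (s = -4 - 3*(-4 - 9) = -4 - 3*(-13) = -4 + 39 = 35)
n(-3)/s = (5 - 3)/35 = (1/35)*2 = 2/35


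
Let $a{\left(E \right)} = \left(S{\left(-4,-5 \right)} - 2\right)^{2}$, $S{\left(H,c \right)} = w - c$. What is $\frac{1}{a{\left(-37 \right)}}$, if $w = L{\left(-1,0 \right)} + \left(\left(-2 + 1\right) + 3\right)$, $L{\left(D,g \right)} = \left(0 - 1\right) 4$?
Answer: $1$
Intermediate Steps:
$L{\left(D,g \right)} = -4$ ($L{\left(D,g \right)} = \left(-1\right) 4 = -4$)
$w = -2$ ($w = -4 + \left(\left(-2 + 1\right) + 3\right) = -4 + \left(-1 + 3\right) = -4 + 2 = -2$)
$S{\left(H,c \right)} = -2 - c$
$a{\left(E \right)} = 1$ ($a{\left(E \right)} = \left(\left(-2 - -5\right) - 2\right)^{2} = \left(\left(-2 + 5\right) - 2\right)^{2} = \left(3 - 2\right)^{2} = 1^{2} = 1$)
$\frac{1}{a{\left(-37 \right)}} = 1^{-1} = 1$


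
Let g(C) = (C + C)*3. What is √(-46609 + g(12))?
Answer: I*√46537 ≈ 215.72*I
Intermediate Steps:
g(C) = 6*C (g(C) = (2*C)*3 = 6*C)
√(-46609 + g(12)) = √(-46609 + 6*12) = √(-46609 + 72) = √(-46537) = I*√46537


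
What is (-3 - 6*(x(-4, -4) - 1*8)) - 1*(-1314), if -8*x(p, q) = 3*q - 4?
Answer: 1347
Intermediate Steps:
x(p, q) = ½ - 3*q/8 (x(p, q) = -(3*q - 4)/8 = -(-4 + 3*q)/8 = ½ - 3*q/8)
(-3 - 6*(x(-4, -4) - 1*8)) - 1*(-1314) = (-3 - 6*((½ - 3/8*(-4)) - 1*8)) - 1*(-1314) = (-3 - 6*((½ + 3/2) - 8)) + 1314 = (-3 - 6*(2 - 8)) + 1314 = (-3 - 6*(-6)) + 1314 = (-3 + 36) + 1314 = 33 + 1314 = 1347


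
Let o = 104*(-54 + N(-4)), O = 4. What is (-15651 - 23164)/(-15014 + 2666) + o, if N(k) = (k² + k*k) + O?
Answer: -3296663/1764 ≈ -1868.9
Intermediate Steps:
N(k) = 4 + 2*k² (N(k) = (k² + k*k) + 4 = (k² + k²) + 4 = 2*k² + 4 = 4 + 2*k²)
o = -1872 (o = 104*(-54 + (4 + 2*(-4)²)) = 104*(-54 + (4 + 2*16)) = 104*(-54 + (4 + 32)) = 104*(-54 + 36) = 104*(-18) = -1872)
(-15651 - 23164)/(-15014 + 2666) + o = (-15651 - 23164)/(-15014 + 2666) - 1872 = -38815/(-12348) - 1872 = -38815*(-1/12348) - 1872 = 5545/1764 - 1872 = -3296663/1764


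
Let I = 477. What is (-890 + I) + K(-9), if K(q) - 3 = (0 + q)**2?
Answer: -329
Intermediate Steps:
K(q) = 3 + q**2 (K(q) = 3 + (0 + q)**2 = 3 + q**2)
(-890 + I) + K(-9) = (-890 + 477) + (3 + (-9)**2) = -413 + (3 + 81) = -413 + 84 = -329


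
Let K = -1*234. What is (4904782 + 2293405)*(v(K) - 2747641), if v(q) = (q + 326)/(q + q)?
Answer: -2314030111601740/117 ≈ -1.9778e+13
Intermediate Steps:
K = -234
v(q) = (326 + q)/(2*q) (v(q) = (326 + q)/((2*q)) = (326 + q)*(1/(2*q)) = (326 + q)/(2*q))
(4904782 + 2293405)*(v(K) - 2747641) = (4904782 + 2293405)*((1/2)*(326 - 234)/(-234) - 2747641) = 7198187*((1/2)*(-1/234)*92 - 2747641) = 7198187*(-23/117 - 2747641) = 7198187*(-321474020/117) = -2314030111601740/117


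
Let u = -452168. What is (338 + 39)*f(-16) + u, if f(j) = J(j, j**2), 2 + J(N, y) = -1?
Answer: -453299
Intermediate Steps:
J(N, y) = -3 (J(N, y) = -2 - 1 = -3)
f(j) = -3
(338 + 39)*f(-16) + u = (338 + 39)*(-3) - 452168 = 377*(-3) - 452168 = -1131 - 452168 = -453299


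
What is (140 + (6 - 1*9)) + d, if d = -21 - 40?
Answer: 76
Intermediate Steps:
d = -61
(140 + (6 - 1*9)) + d = (140 + (6 - 1*9)) - 61 = (140 + (6 - 9)) - 61 = (140 - 3) - 61 = 137 - 61 = 76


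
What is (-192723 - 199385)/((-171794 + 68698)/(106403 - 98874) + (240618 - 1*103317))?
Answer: -2952181132/1033636133 ≈ -2.8561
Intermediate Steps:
(-192723 - 199385)/((-171794 + 68698)/(106403 - 98874) + (240618 - 1*103317)) = -392108/(-103096/7529 + (240618 - 103317)) = -392108/(-103096*1/7529 + 137301) = -392108/(-103096/7529 + 137301) = -392108/1033636133/7529 = -392108*7529/1033636133 = -2952181132/1033636133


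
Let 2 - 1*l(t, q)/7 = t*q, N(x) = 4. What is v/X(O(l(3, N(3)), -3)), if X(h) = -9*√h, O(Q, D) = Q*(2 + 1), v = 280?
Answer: 4*I*√210/27 ≈ 2.1469*I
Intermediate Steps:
l(t, q) = 14 - 7*q*t (l(t, q) = 14 - 7*t*q = 14 - 7*q*t)
O(Q, D) = 3*Q (O(Q, D) = Q*3 = 3*Q)
v/X(O(l(3, N(3)), -3)) = 280/((-9*√3*√(14 - 7*4*3))) = 280/((-9*√3*√(14 - 84))) = 280/((-9*I*√210)) = 280*(I*√210/1890) = 4*I*√210/27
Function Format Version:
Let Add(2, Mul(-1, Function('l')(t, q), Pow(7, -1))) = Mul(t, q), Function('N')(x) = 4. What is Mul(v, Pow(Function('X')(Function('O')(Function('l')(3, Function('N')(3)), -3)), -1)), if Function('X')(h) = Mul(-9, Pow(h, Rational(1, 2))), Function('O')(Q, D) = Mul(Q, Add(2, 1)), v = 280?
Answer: Mul(Rational(4, 27), I, Pow(210, Rational(1, 2))) ≈ Mul(2.1469, I)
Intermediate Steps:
Function('l')(t, q) = Add(14, Mul(-7, q, t)) (Function('l')(t, q) = Add(14, Mul(-7, Mul(t, q))) = Add(14, Mul(-7, Mul(q, t))) = Add(14, Mul(-7, q, t)))
Function('O')(Q, D) = Mul(3, Q) (Function('O')(Q, D) = Mul(Q, 3) = Mul(3, Q))
Mul(v, Pow(Function('X')(Function('O')(Function('l')(3, Function('N')(3)), -3)), -1)) = Mul(280, Pow(Mul(-9, Pow(Mul(3, Add(14, Mul(-7, 4, 3))), Rational(1, 2))), -1)) = Mul(280, Pow(Mul(-9, Pow(Mul(3, Add(14, -84)), Rational(1, 2))), -1)) = Mul(280, Pow(Mul(-9, Pow(Mul(3, -70), Rational(1, 2))), -1)) = Mul(280, Pow(Mul(-9, Pow(-210, Rational(1, 2))), -1)) = Mul(280, Pow(Mul(-9, Mul(I, Pow(210, Rational(1, 2)))), -1)) = Mul(280, Pow(Mul(-9, I, Pow(210, Rational(1, 2))), -1)) = Mul(280, Mul(Rational(1, 1890), I, Pow(210, Rational(1, 2)))) = Mul(Rational(4, 27), I, Pow(210, Rational(1, 2)))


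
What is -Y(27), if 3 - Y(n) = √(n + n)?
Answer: -3 + 3*√6 ≈ 4.3485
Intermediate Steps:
Y(n) = 3 - √2*√n (Y(n) = 3 - √(n + n) = 3 - √(2*n) = 3 - √2*√n)
-Y(27) = -(3 - √2*√27) = -(3 - √2*3*√3) = -(3 - 3*√6) = -3 + 3*√6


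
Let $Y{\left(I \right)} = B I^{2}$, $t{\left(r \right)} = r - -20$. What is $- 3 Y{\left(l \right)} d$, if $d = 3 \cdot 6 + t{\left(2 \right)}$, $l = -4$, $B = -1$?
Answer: $1920$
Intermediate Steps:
$t{\left(r \right)} = 20 + r$ ($t{\left(r \right)} = r + 20 = 20 + r$)
$Y{\left(I \right)} = - I^{2}$
$d = 40$ ($d = 3 \cdot 6 + \left(20 + 2\right) = 18 + 22 = 40$)
$- 3 Y{\left(l \right)} d = - 3 \left(- \left(-4\right)^{2}\right) 40 = - 3 \left(\left(-1\right) 16\right) 40 = \left(-3\right) \left(-16\right) 40 = 48 \cdot 40 = 1920$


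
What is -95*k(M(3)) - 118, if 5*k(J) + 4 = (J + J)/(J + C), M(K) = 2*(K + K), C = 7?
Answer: -66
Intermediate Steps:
M(K) = 4*K (M(K) = 2*(2*K) = 4*K)
k(J) = -⅘ + 2*J/(5*(7 + J)) (k(J) = -⅘ + ((J + J)/(J + 7))/5 = -⅘ + ((2*J)/(7 + J))/5 = -⅘ + (2*J/(7 + J))/5 = -⅘ + 2*J/(5*(7 + J)))
-95*k(M(3)) - 118 = -38*(-14 - 4*3)/(7 + 4*3) - 118 = -38*(-14 - 1*12)/(7 + 12) - 118 = -38*(-14 - 12)/19 - 118 = -38*(-26)/19 - 118 = -95*(-52/95) - 118 = 52 - 118 = -66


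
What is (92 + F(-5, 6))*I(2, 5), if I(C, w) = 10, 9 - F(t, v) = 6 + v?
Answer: 890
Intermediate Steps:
F(t, v) = 3 - v (F(t, v) = 9 - (6 + v) = 9 + (-6 - v) = 3 - v)
(92 + F(-5, 6))*I(2, 5) = (92 + (3 - 1*6))*10 = (92 + (3 - 6))*10 = (92 - 3)*10 = 89*10 = 890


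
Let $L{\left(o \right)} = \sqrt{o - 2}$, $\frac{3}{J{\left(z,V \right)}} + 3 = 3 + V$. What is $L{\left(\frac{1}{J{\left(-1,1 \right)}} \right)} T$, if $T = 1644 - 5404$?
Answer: $- \frac{3760 i \sqrt{15}}{3} \approx - 4854.1 i$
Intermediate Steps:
$J{\left(z,V \right)} = \frac{3}{V}$ ($J{\left(z,V \right)} = \frac{3}{-3 + \left(3 + V\right)} = \frac{3}{V}$)
$L{\left(o \right)} = \sqrt{-2 + o}$
$T = -3760$ ($T = 1644 - 5404 = -3760$)
$L{\left(\frac{1}{J{\left(-1,1 \right)}} \right)} T = \sqrt{-2 + \frac{1}{3 \cdot 1^{-1}}} \left(-3760\right) = \sqrt{-2 + \frac{1}{3 \cdot 1}} \left(-3760\right) = \sqrt{-2 + \frac{1}{3}} \left(-3760\right) = \sqrt{- \frac{5}{3}} \left(-3760\right) = \frac{i \sqrt{15}}{3} \left(-3760\right) = - \frac{3760 i \sqrt{15}}{3}$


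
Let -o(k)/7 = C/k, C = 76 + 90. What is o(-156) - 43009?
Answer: -3354121/78 ≈ -43002.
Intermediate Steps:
C = 166
o(k) = -1162/k
o(-156) - 43009 = -1162/(-156) - 43009 = -1162*(-1/156) - 43009 = 581/78 - 43009 = -3354121/78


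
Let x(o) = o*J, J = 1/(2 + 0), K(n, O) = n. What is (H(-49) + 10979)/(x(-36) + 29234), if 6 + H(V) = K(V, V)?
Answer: 2731/7304 ≈ 0.37390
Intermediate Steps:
J = ½ (J = 1/2 = ½ ≈ 0.50000)
H(V) = -6 + V
x(o) = o/2 (x(o) = o*(½) = o/2)
(H(-49) + 10979)/(x(-36) + 29234) = ((-6 - 49) + 10979)/((½)*(-36) + 29234) = (-55 + 10979)/(-18 + 29234) = 10924/29216 = 10924*(1/29216) = 2731/7304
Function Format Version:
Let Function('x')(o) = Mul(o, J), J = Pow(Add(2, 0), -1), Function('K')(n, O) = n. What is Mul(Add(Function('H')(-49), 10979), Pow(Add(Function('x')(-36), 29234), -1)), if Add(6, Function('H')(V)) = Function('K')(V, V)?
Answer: Rational(2731, 7304) ≈ 0.37390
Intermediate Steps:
J = Rational(1, 2) (J = Pow(2, -1) = Rational(1, 2) ≈ 0.50000)
Function('H')(V) = Add(-6, V)
Function('x')(o) = Mul(Rational(1, 2), o) (Function('x')(o) = Mul(o, Rational(1, 2)) = Mul(Rational(1, 2), o))
Mul(Add(Function('H')(-49), 10979), Pow(Add(Function('x')(-36), 29234), -1)) = Mul(Add(Add(-6, -49), 10979), Pow(Add(Mul(Rational(1, 2), -36), 29234), -1)) = Mul(Add(-55, 10979), Pow(Add(-18, 29234), -1)) = Mul(10924, Pow(29216, -1)) = Mul(10924, Rational(1, 29216)) = Rational(2731, 7304)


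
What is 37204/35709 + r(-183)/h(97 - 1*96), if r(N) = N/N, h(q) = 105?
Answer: 1314043/1249815 ≈ 1.0514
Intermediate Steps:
r(N) = 1
37204/35709 + r(-183)/h(97 - 1*96) = 37204/35709 + 1/105 = 1314043/1249815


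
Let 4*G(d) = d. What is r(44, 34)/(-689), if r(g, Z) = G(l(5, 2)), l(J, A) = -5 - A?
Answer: 7/2756 ≈ 0.0025399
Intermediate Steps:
G(d) = d/4
r(g, Z) = -7/4 (r(g, Z) = (-5 - 1*2)/4 = (-5 - 2)/4 = (1/4)*(-7) = -7/4)
r(44, 34)/(-689) = -7/4/(-689) = -7/4*(-1/689) = 7/2756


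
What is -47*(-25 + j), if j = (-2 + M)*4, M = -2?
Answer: 1927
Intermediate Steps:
j = -16 (j = (-2 - 2)*4 = -4*4 = -16)
-47*(-25 + j) = -47*(-25 - 16) = -47*(-41) = 1927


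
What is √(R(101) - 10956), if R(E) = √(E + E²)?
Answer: √(-10956 + √10302) ≈ 104.18*I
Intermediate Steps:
√(R(101) - 10956) = √(√(101*(1 + 101)) - 10956) = √(√(101*102) - 10956) = √(√10302 - 10956) = √(-10956 + √10302)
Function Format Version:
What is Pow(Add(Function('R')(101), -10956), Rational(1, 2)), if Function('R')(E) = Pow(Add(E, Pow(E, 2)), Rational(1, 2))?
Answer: Pow(Add(-10956, Pow(10302, Rational(1, 2))), Rational(1, 2)) ≈ Mul(104.18, I)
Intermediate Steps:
Pow(Add(Function('R')(101), -10956), Rational(1, 2)) = Pow(Add(Pow(Mul(101, Add(1, 101)), Rational(1, 2)), -10956), Rational(1, 2)) = Pow(Add(Pow(Mul(101, 102), Rational(1, 2)), -10956), Rational(1, 2)) = Pow(Add(Pow(10302, Rational(1, 2)), -10956), Rational(1, 2)) = Pow(Add(-10956, Pow(10302, Rational(1, 2))), Rational(1, 2))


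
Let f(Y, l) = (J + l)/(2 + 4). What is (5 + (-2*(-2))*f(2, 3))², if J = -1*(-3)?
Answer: 81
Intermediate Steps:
J = 3
f(Y, l) = ½ + l/6 (f(Y, l) = (3 + l)/(2 + 4) = (3 + l)/6 = (3 + l)*(⅙) = ½ + l/6)
(5 + (-2*(-2))*f(2, 3))² = (5 + (-2*(-2))*(½ + (⅙)*3))² = (5 + 4*(½ + ½))² = (5 + 4*1)² = (5 + 4)² = 9² = 81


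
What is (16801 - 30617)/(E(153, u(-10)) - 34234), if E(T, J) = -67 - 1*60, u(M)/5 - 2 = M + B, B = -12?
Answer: 13816/34361 ≈ 0.40208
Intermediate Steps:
u(M) = -50 + 5*M (u(M) = 10 + 5*(M - 12) = 10 + 5*(-12 + M) = 10 + (-60 + 5*M) = -50 + 5*M)
E(T, J) = -127 (E(T, J) = -67 - 60 = -127)
(16801 - 30617)/(E(153, u(-10)) - 34234) = (16801 - 30617)/(-127 - 34234) = -13816/(-34361) = -13816*(-1/34361) = 13816/34361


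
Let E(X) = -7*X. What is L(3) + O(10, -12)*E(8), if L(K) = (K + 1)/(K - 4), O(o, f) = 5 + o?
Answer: -844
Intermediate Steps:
L(K) = (1 + K)/(-4 + K)
L(3) + O(10, -12)*E(8) = (1 + 3)/(-4 + 3) + (5 + 10)*(-7*8) = 4/(-1) + 15*(-56) = -1*4 - 840 = -4 - 840 = -844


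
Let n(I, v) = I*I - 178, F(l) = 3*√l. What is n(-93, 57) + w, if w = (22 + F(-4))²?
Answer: 8919 + 264*I ≈ 8919.0 + 264.0*I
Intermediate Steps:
n(I, v) = -178 + I² (n(I, v) = I² - 178 = -178 + I²)
w = (22 + 6*I)² (w = (22 + 3*√(-4))² = (22 + 3*(2*I))² = (22 + 6*I)² ≈ 448.0 + 264.0*I)
n(-93, 57) + w = (-178 + (-93)²) + (448 + 264*I) = (-178 + 8649) + (448 + 264*I) = 8471 + (448 + 264*I) = 8919 + 264*I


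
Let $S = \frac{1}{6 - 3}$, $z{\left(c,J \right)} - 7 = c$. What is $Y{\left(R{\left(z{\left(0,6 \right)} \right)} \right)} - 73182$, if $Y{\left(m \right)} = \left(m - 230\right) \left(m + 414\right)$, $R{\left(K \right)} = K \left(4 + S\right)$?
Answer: $- \frac{1457105}{9} \approx -1.619 \cdot 10^{5}$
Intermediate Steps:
$z{\left(c,J \right)} = 7 + c$
$S = \frac{1}{3} \approx 0.33333$
$R{\left(K \right)} = \frac{13 K}{3}$ ($R{\left(K \right)} = K \left(4 + \frac{1}{3}\right) = K \frac{13}{3} = \frac{13 K}{3}$)
$Y{\left(m \right)} = \left(-230 + m\right) \left(414 + m\right)$
$Y{\left(R{\left(z{\left(0,6 \right)} \right)} \right)} - 73182 = \left(-95220 + \left(\frac{13 \left(7 + 0\right)}{3}\right)^{2} + 184 \frac{13 \left(7 + 0\right)}{3}\right) - 73182 = \left(-95220 + \left(\frac{13}{3} \cdot 7\right)^{2} + 184 \cdot \frac{13}{3} \cdot 7\right) - 73182 = \left(-95220 + \left(\frac{91}{3}\right)^{2} + 184 \cdot \frac{91}{3}\right) - 73182 = \left(-95220 + \frac{8281}{9} + \frac{16744}{3}\right) - 73182 = - \frac{798467}{9} - 73182 = - \frac{1457105}{9}$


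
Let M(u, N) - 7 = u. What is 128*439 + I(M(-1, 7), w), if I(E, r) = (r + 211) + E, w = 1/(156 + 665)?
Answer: 46311790/821 ≈ 56409.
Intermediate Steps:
M(u, N) = 7 + u
w = 1/821 ≈ 0.0012180
I(E, r) = 211 + E + r (I(E, r) = (211 + r) + E = 211 + E + r)
128*439 + I(M(-1, 7), w) = 128*439 + (211 + (7 - 1) + 1/821) = 56192 + (211 + 6 + 1/821) = 56192 + 178158/821 = 46311790/821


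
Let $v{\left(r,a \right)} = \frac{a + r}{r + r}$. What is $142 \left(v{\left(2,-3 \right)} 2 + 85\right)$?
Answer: $11999$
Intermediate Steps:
$v{\left(r,a \right)} = \frac{a + r}{2 r}$
$142 \left(v{\left(2,-3 \right)} 2 + 85\right) = 142 \left(\frac{-3 + 2}{2 \cdot 2} \cdot 2 + 85\right) = 142 \left(\frac{1}{2} \cdot \frac{1}{2} \left(-1\right) 2 + 85\right) = 142 \left(\left(- \frac{1}{4}\right) 2 + 85\right) = 142 \left(- \frac{1}{2} + 85\right) = 142 \cdot \frac{169}{2} = 11999$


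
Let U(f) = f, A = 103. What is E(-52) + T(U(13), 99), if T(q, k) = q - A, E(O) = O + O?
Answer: -194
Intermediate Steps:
E(O) = 2*O
T(q, k) = -103 + q (T(q, k) = q - 1*103 = q - 103 = -103 + q)
E(-52) + T(U(13), 99) = 2*(-52) + (-103 + 13) = -104 - 90 = -194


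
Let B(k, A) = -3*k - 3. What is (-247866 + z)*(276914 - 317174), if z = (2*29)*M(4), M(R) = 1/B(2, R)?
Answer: 29938033840/3 ≈ 9.9793e+9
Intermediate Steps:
B(k, A) = -3 - 3*k
M(R) = -1/9 (M(R) = 1/(-3 - 3*2) = 1/(-3 - 6) = 1/(-9) = -1/9)
z = -58/9 (z = (2*29)*(-1/9) = 58*(-1/9) = -58/9 ≈ -6.4444)
(-247866 + z)*(276914 - 317174) = (-247866 - 58/9)*(276914 - 317174) = -2230852/9*(-40260) = 29938033840/3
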